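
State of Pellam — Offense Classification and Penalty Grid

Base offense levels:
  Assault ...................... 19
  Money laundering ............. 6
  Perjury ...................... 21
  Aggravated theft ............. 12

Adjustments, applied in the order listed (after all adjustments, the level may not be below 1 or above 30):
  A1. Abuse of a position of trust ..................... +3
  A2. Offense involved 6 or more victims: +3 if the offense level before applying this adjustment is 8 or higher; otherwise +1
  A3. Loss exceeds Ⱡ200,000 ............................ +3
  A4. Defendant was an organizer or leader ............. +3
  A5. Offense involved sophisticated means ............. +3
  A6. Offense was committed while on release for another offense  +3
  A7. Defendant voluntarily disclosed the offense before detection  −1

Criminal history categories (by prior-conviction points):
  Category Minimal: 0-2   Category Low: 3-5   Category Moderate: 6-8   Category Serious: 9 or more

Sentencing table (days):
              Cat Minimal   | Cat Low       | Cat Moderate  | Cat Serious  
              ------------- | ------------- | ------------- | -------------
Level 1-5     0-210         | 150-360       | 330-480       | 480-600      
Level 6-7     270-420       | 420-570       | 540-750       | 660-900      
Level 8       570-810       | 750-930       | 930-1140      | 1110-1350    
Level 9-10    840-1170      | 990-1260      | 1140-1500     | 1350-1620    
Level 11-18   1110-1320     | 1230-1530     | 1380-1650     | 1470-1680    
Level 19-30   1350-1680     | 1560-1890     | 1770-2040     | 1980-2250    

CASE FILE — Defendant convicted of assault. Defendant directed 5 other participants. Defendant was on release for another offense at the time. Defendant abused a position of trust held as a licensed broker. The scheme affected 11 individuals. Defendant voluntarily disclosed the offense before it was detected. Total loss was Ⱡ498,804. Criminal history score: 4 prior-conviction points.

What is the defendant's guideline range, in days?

1560-1890 days

Base offense level for assault: 19.
A1 applies: 19 + 3 = 22.
A2 applies (level before this adjustment is 22 ≥ 8, so +3): 22 + 3 = 25.
A3 applies: 25 + 3 = 28.
A4 applies: 28 + 3 = 31.
A6 applies: 31 + 3 = 34.
A7 applies: 34 − 1 = 33.
Level 33 exceeds the maximum of 30; capped at 30.
Final offense level: 30.
Criminal history: 4 prior points → Category Low (3-5).
Level 30 falls in the 19-30 band.
Grid: Level 19-30 × Category Low = 1560-1890 days.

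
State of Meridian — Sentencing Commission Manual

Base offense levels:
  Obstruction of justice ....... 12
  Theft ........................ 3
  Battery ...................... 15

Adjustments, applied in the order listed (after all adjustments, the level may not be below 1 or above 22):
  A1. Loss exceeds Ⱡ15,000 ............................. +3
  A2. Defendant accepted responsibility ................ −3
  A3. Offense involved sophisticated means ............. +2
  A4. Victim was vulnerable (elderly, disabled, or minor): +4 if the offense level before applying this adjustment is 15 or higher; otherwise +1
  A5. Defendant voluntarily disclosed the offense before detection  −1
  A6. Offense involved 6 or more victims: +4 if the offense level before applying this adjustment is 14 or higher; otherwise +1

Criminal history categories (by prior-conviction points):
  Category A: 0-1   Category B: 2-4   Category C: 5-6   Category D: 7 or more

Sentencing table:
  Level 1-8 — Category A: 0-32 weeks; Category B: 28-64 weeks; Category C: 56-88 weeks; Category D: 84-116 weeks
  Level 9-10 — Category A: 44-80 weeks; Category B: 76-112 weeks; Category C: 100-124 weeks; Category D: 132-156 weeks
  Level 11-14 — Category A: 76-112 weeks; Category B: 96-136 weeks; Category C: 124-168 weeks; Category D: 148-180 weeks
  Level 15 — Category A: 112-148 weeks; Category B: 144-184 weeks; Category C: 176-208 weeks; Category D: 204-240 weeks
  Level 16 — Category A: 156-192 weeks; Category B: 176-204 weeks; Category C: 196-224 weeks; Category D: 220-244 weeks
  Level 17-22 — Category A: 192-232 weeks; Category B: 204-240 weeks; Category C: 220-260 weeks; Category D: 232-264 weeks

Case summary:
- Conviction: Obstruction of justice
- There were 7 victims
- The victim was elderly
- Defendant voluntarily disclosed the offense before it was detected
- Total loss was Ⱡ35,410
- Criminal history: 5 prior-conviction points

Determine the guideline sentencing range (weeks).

Base offense level for obstruction of justice: 12.
A1 applies: 12 + 3 = 15.
A2 does not apply.
A4 applies (level before this adjustment is 15 ≥ 15, so +4): 15 + 4 = 19.
A5 applies: 19 − 1 = 18.
A6 applies (level before this adjustment is 18 ≥ 14, so +4): 18 + 4 = 22.
Final offense level: 22.
Criminal history: 5 prior points → Category C (5-6).
Level 22 falls in the 17-22 band.
Grid: Level 17-22 × Category C = 220-260 weeks.

220-260 weeks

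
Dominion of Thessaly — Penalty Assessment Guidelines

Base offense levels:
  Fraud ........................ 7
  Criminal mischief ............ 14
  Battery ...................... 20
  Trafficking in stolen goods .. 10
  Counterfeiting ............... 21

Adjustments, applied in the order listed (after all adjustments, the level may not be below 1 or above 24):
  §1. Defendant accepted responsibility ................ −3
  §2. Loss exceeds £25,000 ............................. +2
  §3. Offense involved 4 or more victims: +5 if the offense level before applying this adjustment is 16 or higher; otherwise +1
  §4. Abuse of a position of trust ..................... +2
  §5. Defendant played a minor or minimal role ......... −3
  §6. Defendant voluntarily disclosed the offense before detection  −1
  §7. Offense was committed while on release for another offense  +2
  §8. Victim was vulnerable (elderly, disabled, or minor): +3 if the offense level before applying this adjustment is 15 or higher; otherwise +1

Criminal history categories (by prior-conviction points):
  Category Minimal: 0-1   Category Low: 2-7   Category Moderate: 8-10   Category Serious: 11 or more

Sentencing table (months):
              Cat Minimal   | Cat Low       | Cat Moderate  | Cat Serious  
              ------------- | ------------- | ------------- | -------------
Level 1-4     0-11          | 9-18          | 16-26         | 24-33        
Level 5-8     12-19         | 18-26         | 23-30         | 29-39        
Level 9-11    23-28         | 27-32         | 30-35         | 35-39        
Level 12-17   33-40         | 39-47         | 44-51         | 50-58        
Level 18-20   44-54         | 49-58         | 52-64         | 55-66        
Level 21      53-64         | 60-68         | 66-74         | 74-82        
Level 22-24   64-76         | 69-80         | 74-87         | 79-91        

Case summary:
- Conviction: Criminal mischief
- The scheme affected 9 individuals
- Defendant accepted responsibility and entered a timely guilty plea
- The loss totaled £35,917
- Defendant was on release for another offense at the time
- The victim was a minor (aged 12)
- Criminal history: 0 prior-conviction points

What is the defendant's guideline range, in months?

44-54 months

Base offense level for criminal mischief: 14.
§1 applies: 14 − 3 = 11.
§2 applies: 11 + 2 = 13.
§3 applies (level before this adjustment is 13 < 16, so +1): 13 + 1 = 14.
§4 does not apply.
§7 applies: 14 + 2 = 16.
§8 applies (level before this adjustment is 16 ≥ 15, so +3): 16 + 3 = 19.
Final offense level: 19.
Criminal history: 0 prior points → Category Minimal (0-1).
Level 19 falls in the 18-20 band.
Grid: Level 18-20 × Category Minimal = 44-54 months.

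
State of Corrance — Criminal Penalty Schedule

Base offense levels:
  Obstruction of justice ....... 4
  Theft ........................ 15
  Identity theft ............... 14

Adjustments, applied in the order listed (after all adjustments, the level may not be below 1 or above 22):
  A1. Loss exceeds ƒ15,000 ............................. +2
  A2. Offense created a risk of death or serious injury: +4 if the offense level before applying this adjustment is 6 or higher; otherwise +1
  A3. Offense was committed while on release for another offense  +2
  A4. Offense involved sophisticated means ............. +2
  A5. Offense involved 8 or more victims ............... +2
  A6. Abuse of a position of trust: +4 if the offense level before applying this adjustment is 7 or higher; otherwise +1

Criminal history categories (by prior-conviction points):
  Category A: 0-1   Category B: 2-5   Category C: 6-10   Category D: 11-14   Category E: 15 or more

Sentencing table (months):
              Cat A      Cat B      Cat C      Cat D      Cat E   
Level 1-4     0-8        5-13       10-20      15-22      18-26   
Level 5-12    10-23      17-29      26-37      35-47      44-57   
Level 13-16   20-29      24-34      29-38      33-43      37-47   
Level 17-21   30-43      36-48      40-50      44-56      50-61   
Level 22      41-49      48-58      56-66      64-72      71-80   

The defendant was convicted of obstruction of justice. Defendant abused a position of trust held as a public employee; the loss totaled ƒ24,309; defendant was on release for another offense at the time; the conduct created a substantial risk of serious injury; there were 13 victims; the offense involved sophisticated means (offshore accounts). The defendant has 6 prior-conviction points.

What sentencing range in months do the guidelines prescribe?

Base offense level for obstruction of justice: 4.
A1 applies: 4 + 2 = 6.
A2 applies (level before this adjustment is 6 ≥ 6, so +4): 6 + 4 = 10.
A3 applies: 10 + 2 = 12.
A4 applies: 12 + 2 = 14.
A5 applies: 14 + 2 = 16.
A6 applies (level before this adjustment is 16 ≥ 7, so +4): 16 + 4 = 20.
Final offense level: 20.
Criminal history: 6 prior points → Category C (6-10).
Level 20 falls in the 17-21 band.
Grid: Level 17-21 × Category C = 40-50 months.

40-50 months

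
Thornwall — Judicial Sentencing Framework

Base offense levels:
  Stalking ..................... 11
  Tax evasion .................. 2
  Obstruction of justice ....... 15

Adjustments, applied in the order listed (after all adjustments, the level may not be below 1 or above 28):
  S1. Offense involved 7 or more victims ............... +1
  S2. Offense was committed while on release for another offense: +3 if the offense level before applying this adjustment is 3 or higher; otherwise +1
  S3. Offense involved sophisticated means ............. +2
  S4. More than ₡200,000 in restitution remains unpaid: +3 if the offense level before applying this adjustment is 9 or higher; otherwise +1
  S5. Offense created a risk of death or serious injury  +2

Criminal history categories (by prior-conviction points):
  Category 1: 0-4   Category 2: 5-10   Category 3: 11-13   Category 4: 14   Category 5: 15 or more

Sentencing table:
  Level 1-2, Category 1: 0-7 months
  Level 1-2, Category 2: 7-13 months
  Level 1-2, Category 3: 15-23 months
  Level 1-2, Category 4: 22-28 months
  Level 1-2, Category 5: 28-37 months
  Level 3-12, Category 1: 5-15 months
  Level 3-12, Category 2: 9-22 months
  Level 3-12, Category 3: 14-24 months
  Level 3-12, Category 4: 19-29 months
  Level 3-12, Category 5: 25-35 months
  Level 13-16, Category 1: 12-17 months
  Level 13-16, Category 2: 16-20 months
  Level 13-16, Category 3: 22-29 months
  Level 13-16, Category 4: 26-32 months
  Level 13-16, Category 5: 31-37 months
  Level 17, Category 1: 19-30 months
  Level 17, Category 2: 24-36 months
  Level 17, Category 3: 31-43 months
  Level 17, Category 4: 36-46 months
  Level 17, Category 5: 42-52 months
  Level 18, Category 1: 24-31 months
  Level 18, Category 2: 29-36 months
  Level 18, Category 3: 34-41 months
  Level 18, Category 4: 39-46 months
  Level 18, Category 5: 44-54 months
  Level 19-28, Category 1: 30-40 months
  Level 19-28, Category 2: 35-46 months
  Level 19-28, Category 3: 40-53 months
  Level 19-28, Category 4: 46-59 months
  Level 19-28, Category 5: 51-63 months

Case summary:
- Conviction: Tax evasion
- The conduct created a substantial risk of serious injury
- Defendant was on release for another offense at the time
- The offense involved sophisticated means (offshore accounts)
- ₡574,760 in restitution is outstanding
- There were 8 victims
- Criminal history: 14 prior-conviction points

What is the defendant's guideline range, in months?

19-29 months

Base offense level for tax evasion: 2.
S1 applies: 2 + 1 = 3.
S2 applies (level before this adjustment is 3 ≥ 3, so +3): 3 + 3 = 6.
S3 applies: 6 + 2 = 8.
S4 applies (level before this adjustment is 8 < 9, so +1): 8 + 1 = 9.
S5 applies: 9 + 2 = 11.
Final offense level: 11.
Criminal history: 14 prior points → Category 4 (14).
Level 11 falls in the 3-12 band.
Grid: Level 3-12 × Category 4 = 19-29 months.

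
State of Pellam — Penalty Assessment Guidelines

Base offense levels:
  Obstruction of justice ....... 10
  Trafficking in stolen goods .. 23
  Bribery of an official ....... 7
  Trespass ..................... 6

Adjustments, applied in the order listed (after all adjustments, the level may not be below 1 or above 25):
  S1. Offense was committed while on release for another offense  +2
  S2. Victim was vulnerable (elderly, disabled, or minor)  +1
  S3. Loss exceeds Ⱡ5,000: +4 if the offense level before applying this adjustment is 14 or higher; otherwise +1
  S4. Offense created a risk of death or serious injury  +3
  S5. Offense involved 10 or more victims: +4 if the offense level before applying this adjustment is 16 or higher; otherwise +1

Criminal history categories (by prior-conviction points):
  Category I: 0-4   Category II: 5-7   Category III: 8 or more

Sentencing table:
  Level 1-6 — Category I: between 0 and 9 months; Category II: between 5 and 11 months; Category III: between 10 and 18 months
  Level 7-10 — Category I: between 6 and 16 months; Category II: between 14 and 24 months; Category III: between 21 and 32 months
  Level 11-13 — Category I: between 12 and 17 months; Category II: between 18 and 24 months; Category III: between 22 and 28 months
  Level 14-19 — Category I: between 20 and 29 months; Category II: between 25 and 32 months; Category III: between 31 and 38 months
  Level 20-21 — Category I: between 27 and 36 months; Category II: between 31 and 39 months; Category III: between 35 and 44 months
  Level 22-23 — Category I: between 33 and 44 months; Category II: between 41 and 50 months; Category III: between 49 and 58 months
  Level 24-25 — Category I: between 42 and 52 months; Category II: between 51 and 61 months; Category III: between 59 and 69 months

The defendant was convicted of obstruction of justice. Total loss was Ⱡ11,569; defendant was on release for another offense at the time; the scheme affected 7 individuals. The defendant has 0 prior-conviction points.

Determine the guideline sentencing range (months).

12-17 months

Base offense level for obstruction of justice: 10.
S1 applies: 10 + 2 = 12.
S3 applies (level before this adjustment is 12 < 14, so +1): 12 + 1 = 13.
Final offense level: 13.
Criminal history: 0 prior points → Category I (0-4).
Level 13 falls in the 11-13 band.
Grid: Level 11-13 × Category I = 12-17 months.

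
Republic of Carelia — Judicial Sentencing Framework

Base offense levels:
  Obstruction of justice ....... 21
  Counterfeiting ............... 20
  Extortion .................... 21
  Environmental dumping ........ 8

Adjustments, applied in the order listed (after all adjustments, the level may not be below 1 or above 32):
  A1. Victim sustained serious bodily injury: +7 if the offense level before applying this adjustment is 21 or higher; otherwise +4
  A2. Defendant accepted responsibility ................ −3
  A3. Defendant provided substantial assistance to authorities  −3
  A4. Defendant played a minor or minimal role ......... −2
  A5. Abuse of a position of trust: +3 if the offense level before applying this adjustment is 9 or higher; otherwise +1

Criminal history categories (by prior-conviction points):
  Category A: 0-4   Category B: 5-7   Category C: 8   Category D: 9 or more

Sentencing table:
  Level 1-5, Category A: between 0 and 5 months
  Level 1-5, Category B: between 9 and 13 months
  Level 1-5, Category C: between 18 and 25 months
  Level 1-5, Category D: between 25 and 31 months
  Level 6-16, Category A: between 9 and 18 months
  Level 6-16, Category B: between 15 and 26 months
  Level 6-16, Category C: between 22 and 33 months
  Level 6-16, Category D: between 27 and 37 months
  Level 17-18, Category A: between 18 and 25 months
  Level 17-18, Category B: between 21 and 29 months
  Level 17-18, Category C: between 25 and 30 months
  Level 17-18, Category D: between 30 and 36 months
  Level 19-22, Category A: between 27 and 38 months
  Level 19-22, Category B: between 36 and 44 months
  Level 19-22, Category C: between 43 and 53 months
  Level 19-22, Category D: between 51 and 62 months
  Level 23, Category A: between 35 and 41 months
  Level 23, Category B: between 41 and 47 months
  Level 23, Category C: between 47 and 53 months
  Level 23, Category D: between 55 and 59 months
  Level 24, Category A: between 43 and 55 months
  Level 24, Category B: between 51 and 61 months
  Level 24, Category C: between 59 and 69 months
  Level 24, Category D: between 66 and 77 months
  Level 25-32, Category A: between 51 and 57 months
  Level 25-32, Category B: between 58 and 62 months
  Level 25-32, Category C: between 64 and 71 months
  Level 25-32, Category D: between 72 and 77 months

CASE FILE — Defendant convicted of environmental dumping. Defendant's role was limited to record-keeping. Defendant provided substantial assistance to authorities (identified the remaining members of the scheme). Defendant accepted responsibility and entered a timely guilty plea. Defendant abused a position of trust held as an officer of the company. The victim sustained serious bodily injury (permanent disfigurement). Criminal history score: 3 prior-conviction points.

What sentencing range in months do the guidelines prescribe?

0-5 months

Base offense level for environmental dumping: 8.
A1 applies (level before this adjustment is 8 < 21, so +4): 8 + 4 = 12.
A2 applies: 12 − 3 = 9.
A3 applies: 9 − 3 = 6.
A4 applies: 6 − 2 = 4.
A5 applies (level before this adjustment is 4 < 9, so +1): 4 + 1 = 5.
Final offense level: 5.
Criminal history: 3 prior points → Category A (0-4).
Level 5 falls in the 1-5 band.
Grid: Level 1-5 × Category A = 0-5 months.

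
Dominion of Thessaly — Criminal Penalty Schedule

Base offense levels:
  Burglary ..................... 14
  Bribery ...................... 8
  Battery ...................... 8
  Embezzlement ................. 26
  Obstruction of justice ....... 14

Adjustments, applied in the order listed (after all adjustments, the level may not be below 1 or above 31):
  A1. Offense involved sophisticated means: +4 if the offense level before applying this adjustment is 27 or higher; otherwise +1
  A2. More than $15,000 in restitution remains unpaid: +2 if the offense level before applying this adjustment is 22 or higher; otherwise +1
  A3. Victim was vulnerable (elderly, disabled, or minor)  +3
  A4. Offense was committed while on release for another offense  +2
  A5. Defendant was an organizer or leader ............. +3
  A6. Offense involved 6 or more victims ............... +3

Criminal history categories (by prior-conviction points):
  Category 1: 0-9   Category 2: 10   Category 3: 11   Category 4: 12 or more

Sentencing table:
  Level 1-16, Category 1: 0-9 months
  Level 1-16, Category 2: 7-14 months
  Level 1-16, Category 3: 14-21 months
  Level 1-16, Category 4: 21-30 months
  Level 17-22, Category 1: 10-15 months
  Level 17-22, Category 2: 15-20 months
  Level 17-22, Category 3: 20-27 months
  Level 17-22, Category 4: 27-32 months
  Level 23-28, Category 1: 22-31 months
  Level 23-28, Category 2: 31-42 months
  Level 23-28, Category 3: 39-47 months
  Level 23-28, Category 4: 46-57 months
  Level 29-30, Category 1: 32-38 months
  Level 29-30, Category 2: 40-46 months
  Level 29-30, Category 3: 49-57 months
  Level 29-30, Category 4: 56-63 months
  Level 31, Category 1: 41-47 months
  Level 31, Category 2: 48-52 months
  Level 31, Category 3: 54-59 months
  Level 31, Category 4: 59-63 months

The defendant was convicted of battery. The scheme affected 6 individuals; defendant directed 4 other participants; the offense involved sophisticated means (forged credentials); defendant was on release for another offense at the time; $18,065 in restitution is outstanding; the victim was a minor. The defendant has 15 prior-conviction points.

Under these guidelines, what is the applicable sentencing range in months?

27-32 months

Base offense level for battery: 8.
A1 applies (level before this adjustment is 8 < 27, so +1): 8 + 1 = 9.
A2 applies (level before this adjustment is 9 < 22, so +1): 9 + 1 = 10.
A3 applies: 10 + 3 = 13.
A4 applies: 13 + 2 = 15.
A5 applies: 15 + 3 = 18.
A6 applies: 18 + 3 = 21.
Final offense level: 21.
Criminal history: 15 prior points → Category 4 (12+).
Level 21 falls in the 17-22 band.
Grid: Level 17-22 × Category 4 = 27-32 months.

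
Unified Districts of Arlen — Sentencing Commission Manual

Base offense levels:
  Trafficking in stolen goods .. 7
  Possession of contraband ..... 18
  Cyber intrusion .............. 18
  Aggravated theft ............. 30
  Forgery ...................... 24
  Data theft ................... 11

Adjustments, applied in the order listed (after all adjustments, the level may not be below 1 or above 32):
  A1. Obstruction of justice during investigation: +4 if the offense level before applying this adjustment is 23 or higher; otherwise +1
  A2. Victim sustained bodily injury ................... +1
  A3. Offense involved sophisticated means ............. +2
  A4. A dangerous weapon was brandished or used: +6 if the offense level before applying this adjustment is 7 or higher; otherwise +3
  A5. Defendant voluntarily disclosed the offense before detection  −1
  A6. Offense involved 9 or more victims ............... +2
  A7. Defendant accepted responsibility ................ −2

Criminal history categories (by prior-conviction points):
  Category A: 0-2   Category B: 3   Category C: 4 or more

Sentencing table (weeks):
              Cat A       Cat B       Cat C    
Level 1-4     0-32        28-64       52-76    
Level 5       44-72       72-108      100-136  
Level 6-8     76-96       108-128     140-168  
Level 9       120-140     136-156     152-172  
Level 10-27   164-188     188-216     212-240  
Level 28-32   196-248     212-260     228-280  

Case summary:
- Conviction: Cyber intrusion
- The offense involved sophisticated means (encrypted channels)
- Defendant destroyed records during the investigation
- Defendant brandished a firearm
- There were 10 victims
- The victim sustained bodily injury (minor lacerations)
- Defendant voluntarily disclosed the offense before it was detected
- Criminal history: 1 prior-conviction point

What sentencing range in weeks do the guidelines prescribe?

Base offense level for cyber intrusion: 18.
A1 applies (level before this adjustment is 18 < 23, so +1): 18 + 1 = 19.
A2 applies: 19 + 1 = 20.
A3 applies: 20 + 2 = 22.
A4 applies (level before this adjustment is 22 ≥ 7, so +6): 22 + 6 = 28.
A5 applies: 28 − 1 = 27.
A6 applies: 27 + 2 = 29.
A7 does not apply.
Final offense level: 29.
Criminal history: 1 prior point → Category A (0-2).
Level 29 falls in the 28-32 band.
Grid: Level 28-32 × Category A = 196-248 weeks.

196-248 weeks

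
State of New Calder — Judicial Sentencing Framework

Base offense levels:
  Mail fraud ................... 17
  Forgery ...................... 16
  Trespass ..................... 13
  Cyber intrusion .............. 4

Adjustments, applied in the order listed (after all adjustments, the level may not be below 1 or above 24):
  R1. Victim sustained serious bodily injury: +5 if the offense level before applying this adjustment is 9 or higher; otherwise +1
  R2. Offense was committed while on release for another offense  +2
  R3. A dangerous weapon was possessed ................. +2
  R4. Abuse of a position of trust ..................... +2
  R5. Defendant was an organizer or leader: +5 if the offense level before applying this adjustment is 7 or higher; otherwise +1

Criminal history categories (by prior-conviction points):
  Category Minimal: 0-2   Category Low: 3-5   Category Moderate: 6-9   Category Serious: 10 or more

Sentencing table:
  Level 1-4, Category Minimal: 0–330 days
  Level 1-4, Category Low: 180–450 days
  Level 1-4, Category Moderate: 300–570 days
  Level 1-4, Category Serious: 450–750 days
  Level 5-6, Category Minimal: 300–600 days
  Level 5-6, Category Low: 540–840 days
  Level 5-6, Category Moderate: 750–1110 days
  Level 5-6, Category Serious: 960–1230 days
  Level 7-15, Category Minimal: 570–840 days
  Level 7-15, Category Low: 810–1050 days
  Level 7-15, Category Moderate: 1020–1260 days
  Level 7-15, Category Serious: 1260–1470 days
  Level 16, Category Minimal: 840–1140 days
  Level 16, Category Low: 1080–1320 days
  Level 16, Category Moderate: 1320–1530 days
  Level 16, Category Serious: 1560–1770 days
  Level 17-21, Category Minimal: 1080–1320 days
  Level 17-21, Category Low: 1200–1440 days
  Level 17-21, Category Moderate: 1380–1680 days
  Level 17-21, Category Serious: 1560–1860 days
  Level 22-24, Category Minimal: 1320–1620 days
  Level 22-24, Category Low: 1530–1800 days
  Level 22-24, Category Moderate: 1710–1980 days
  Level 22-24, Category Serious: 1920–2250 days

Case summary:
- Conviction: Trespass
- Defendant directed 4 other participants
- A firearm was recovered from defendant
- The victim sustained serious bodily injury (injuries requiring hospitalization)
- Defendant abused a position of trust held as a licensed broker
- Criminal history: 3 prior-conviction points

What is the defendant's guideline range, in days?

Base offense level for trespass: 13.
R1 applies (level before this adjustment is 13 ≥ 9, so +5): 13 + 5 = 18.
R3 applies: 18 + 2 = 20.
R4 applies: 20 + 2 = 22.
R5 applies (level before this adjustment is 22 ≥ 7, so +5): 22 + 5 = 27.
Level 27 exceeds the maximum of 24; capped at 24.
Final offense level: 24.
Criminal history: 3 prior points → Category Low (3-5).
Level 24 falls in the 22-24 band.
Grid: Level 22-24 × Category Low = 1530-1800 days.

1530-1800 days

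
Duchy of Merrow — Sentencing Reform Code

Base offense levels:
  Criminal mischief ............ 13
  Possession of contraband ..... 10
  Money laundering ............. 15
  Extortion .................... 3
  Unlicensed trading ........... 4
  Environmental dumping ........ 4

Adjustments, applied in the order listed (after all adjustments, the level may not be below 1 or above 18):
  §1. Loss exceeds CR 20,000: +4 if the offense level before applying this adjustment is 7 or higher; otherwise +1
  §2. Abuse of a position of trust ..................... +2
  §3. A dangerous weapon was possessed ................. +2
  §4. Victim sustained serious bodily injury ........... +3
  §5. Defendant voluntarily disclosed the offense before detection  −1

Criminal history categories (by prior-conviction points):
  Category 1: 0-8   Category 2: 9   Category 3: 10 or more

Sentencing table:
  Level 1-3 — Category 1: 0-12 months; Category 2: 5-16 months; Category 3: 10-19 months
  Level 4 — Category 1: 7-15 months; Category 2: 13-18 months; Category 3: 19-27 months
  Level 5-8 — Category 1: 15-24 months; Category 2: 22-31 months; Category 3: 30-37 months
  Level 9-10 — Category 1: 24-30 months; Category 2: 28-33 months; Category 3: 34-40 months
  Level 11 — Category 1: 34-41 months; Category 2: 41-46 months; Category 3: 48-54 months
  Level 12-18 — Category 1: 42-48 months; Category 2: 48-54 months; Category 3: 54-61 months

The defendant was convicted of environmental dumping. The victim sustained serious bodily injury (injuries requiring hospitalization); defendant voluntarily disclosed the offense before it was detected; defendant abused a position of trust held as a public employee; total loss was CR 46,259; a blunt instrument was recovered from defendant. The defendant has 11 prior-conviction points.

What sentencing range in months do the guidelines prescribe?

48-54 months

Base offense level for environmental dumping: 4.
§1 applies (level before this adjustment is 4 < 7, so +1): 4 + 1 = 5.
§2 applies: 5 + 2 = 7.
§3 applies: 7 + 2 = 9.
§4 applies: 9 + 3 = 12.
§5 applies: 12 − 1 = 11.
Final offense level: 11.
Criminal history: 11 prior points → Category 3 (10+).
Level 11 falls in the 11 band.
Grid: Level 11 × Category 3 = 48-54 months.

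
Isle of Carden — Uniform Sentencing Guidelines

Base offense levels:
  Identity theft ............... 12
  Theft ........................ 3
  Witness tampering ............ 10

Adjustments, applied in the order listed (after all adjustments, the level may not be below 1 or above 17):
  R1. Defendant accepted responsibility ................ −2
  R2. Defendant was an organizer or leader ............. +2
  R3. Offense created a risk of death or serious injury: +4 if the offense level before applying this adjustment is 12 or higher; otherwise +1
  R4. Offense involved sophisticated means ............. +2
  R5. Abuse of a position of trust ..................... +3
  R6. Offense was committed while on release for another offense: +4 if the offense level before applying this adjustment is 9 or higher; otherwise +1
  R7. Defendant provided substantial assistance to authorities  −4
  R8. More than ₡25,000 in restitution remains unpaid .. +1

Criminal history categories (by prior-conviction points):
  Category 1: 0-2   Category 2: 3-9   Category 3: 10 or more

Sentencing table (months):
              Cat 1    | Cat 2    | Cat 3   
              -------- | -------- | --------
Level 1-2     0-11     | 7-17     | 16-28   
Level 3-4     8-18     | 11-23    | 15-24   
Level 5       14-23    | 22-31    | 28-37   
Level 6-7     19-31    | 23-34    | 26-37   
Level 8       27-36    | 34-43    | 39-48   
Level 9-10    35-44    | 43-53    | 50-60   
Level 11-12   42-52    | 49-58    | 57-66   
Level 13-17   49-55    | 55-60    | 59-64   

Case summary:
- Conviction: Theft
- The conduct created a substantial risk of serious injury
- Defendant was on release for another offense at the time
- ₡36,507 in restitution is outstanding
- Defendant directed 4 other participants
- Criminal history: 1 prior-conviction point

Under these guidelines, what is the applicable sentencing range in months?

Base offense level for theft: 3.
R2 applies: 3 + 2 = 5.
R3 applies (level before this adjustment is 5 < 12, so +1): 5 + 1 = 6.
R4 does not apply.
R6 applies (level before this adjustment is 6 < 9, so +1): 6 + 1 = 7.
R8 applies: 7 + 1 = 8.
Final offense level: 8.
Criminal history: 1 prior point → Category 1 (0-2).
Level 8 falls in the 8 band.
Grid: Level 8 × Category 1 = 27-36 months.

27-36 months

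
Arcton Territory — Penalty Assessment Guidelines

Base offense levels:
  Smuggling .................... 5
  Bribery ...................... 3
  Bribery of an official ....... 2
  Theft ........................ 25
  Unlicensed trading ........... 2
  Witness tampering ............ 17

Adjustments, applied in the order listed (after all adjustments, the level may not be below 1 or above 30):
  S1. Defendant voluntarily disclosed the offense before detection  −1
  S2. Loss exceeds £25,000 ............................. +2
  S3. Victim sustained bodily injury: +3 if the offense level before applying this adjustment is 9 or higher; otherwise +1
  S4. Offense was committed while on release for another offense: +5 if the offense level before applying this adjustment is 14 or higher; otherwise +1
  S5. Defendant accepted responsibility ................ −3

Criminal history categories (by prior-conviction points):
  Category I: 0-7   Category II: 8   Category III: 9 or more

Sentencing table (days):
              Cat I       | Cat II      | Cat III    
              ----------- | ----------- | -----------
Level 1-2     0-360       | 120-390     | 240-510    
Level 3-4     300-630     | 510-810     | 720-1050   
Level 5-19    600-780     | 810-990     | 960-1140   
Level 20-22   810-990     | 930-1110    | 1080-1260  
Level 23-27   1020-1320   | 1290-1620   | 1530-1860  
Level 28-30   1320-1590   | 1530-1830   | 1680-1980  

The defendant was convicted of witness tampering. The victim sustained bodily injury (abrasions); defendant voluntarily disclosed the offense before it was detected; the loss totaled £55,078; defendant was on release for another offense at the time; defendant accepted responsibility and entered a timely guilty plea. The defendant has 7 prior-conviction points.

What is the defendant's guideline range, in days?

Base offense level for witness tampering: 17.
S1 applies: 17 − 1 = 16.
S2 applies: 16 + 2 = 18.
S3 applies (level before this adjustment is 18 ≥ 9, so +3): 18 + 3 = 21.
S4 applies (level before this adjustment is 21 ≥ 14, so +5): 21 + 5 = 26.
S5 applies: 26 − 3 = 23.
Final offense level: 23.
Criminal history: 7 prior points → Category I (0-7).
Level 23 falls in the 23-27 band.
Grid: Level 23-27 × Category I = 1020-1320 days.

1020-1320 days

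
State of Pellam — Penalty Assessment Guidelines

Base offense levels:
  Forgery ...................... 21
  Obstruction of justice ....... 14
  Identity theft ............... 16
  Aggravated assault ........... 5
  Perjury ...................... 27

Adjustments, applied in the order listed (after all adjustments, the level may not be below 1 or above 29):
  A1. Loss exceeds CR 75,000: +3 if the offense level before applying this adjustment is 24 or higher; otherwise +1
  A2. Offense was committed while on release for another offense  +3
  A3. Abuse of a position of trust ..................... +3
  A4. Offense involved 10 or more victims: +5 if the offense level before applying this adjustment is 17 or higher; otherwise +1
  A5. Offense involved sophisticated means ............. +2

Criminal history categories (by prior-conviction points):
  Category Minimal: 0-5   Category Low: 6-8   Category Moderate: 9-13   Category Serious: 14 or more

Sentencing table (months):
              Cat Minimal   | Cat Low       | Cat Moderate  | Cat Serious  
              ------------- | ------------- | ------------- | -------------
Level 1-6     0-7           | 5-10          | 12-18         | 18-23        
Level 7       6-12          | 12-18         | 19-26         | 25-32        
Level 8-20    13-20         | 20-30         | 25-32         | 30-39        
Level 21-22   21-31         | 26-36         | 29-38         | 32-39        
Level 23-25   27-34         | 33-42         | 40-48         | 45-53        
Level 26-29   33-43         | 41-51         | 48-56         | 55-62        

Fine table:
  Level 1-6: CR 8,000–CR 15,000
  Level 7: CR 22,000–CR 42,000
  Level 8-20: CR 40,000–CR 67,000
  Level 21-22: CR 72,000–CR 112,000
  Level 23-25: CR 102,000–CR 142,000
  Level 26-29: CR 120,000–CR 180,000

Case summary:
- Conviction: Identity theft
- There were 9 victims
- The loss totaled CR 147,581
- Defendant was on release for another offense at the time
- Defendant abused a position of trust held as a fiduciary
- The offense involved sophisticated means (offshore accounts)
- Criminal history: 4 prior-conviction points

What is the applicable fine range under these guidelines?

CR 102,000–CR 142,000

Base offense level for identity theft: 16.
A1 applies (level before this adjustment is 16 < 24, so +1): 16 + 1 = 17.
A2 applies: 17 + 3 = 20.
A3 applies: 20 + 3 = 23.
A5 applies: 23 + 2 = 25.
Final offense level: 25.
Level 25 falls in the 23-25 band.
Fine table: Level 23-25 → CR 102,000–CR 142,000.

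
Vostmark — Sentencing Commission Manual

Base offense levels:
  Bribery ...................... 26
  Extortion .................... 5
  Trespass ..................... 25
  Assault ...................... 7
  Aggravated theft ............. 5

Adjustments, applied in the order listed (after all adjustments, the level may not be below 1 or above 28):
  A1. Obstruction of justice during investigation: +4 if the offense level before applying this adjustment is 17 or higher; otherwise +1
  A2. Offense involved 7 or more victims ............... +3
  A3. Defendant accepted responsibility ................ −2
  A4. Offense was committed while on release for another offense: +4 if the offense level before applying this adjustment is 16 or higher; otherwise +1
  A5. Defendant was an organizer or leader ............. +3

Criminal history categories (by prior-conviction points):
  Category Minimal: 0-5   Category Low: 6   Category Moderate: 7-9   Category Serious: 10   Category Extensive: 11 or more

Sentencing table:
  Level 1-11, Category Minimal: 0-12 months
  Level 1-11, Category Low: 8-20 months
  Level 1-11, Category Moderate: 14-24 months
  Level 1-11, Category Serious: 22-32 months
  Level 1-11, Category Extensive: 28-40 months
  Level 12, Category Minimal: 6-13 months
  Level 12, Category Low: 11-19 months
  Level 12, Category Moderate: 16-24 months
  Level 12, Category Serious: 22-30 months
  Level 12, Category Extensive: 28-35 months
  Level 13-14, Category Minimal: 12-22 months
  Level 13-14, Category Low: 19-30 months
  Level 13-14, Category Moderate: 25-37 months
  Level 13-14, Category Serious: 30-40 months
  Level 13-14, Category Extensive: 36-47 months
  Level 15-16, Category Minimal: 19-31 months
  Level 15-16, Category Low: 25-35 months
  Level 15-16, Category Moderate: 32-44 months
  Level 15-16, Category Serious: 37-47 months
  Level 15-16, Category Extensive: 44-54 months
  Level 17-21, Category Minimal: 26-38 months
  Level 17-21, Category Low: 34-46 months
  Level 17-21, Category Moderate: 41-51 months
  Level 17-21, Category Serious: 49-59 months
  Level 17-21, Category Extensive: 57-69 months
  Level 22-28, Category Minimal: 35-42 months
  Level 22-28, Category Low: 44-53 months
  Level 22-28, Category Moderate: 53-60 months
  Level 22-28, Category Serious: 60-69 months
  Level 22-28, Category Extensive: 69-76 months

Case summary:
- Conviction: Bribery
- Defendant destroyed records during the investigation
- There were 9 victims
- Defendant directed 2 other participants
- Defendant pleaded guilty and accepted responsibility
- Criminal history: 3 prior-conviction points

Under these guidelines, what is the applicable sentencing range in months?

35-42 months

Base offense level for bribery: 26.
A1 applies (level before this adjustment is 26 ≥ 17, so +4): 26 + 4 = 30.
A2 applies: 30 + 3 = 33.
A3 applies: 33 − 2 = 31.
A4 does not apply.
A5 applies: 31 + 3 = 34.
Level 34 exceeds the maximum of 28; capped at 28.
Final offense level: 28.
Criminal history: 3 prior points → Category Minimal (0-5).
Level 28 falls in the 22-28 band.
Grid: Level 22-28 × Category Minimal = 35-42 months.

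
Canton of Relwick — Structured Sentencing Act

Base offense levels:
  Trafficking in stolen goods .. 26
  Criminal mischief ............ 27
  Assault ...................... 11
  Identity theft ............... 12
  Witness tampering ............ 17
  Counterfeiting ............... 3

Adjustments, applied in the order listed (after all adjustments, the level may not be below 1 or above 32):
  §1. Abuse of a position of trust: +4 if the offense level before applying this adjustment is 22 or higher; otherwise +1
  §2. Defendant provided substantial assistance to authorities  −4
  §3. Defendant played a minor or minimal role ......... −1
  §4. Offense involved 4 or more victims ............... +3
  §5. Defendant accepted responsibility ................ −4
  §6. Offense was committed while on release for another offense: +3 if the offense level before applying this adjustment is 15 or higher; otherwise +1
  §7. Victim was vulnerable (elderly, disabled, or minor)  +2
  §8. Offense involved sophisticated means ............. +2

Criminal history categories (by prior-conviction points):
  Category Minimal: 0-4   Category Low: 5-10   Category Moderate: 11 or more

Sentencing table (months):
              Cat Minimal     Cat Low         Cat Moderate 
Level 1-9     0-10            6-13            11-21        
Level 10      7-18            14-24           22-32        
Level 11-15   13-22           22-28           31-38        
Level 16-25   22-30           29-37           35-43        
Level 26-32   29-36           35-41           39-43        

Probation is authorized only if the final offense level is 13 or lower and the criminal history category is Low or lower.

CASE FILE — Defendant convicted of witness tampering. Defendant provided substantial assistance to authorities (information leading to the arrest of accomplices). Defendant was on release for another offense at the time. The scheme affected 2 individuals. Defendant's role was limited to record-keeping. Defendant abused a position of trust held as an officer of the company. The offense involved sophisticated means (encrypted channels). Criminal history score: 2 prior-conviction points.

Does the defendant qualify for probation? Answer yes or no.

No

Base offense level for witness tampering: 17.
§1 applies (level before this adjustment is 17 < 22, so +1): 17 + 1 = 18.
§2 applies: 18 − 4 = 14.
§3 applies: 14 − 1 = 13.
§6 applies (level before this adjustment is 13 < 15, so +1): 13 + 1 = 14.
§7 does not apply.
§8 applies: 14 + 2 = 16.
Final offense level: 16.
Criminal history: 2 prior points → Category Minimal (0-4).
Level 16 falls in the 16-25 band.
Grid: Level 16-25 × Category Minimal = 22-30 months.
Probation check: level 16 > 13 and category Minimal ≤ Low → not eligible.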